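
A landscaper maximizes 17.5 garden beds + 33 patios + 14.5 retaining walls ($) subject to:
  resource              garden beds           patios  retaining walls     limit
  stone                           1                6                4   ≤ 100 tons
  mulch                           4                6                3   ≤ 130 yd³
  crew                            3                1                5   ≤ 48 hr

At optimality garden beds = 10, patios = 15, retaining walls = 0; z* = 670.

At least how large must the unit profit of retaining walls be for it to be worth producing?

Check each constraint at x*: stone 100/100 (tight); mulch 130/130 (tight); crew 45/48 (slack 3).
Since crew is not tight, its dual is 0.
From A_Bᵀ y = c: 1·y_stone + 4·y_mulch = 17.5; 6·y_stone + 6·y_mulch = 33.
→ y_stone = 1.5 and y_mulch = 4.
retaining walls enters the basis when its profit ≥ yᵀa₃ = 1.5·4 + 4·3 = 18.

18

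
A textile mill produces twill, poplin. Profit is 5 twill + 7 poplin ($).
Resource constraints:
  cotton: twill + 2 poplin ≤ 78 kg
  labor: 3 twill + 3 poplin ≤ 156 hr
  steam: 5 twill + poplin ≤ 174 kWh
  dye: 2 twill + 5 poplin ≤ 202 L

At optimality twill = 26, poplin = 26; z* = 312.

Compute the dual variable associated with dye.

Binding: cotton and labor. Non-binding: steam (18 unused), dye (20 unused).
By complementary slackness, y = 0 for the non-binding constraints.
The binding rows give the dual system: 1·y_cotton + 3·y_labor = 5 and 2·y_cotton + 3·y_labor = 7.
→ y_cotton = 2 and y_labor = 1.
Shadow price of dye = 0.

0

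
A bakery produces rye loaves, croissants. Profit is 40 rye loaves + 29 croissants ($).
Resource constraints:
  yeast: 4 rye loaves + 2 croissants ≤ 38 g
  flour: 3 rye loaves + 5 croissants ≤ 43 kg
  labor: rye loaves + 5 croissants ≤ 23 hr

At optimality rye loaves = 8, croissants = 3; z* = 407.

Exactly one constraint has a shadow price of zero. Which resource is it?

yeast: 38/38 (binding)
flour: 39/43 (slack 4)
labor: 23/23 (binding)
By complementary slackness, a constraint with positive slack has shadow price 0 → flour.

flour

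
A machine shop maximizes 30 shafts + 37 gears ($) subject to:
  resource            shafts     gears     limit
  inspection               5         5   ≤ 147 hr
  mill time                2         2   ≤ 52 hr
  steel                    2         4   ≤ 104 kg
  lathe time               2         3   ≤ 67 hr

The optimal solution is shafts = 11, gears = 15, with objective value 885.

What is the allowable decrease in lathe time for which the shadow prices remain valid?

15

Binding constraints: mill time, lathe time. The basis is B = [[2,2],[2,3]] with det 2.
Per unit decrease in lathe time, x* moves by d = (1, -1).
The basis stays optimal until gears reaches 0; allowable decrease = 15 hr.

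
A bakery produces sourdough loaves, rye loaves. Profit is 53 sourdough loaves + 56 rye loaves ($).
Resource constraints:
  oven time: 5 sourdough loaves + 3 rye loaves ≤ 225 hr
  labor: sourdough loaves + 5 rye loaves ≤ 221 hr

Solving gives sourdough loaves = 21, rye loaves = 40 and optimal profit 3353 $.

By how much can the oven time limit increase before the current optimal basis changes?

Binding constraints: oven time, labor. The basis is B = [[5,3],[1,5]] with det 22.
Per unit increase in oven time, x* moves by d = (0.2273, -0.0455).
The basis stays optimal until rye loaves reaches 0; allowable increase = 880 hr.

880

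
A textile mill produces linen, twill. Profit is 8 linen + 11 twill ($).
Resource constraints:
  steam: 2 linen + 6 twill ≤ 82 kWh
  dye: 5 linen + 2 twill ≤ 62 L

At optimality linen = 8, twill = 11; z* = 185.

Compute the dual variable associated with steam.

Check each constraint at x*: steam 82/82 (tight); dye 62/62 (tight).
Dual feasibility on the basic columns requires 2·y_steam + 5·y_dye = 8, 6·y_steam + 2·y_dye = 11.
Solving: y_steam = 1.5, y_dye = 1.
Shadow price of steam = 1.5.

1.5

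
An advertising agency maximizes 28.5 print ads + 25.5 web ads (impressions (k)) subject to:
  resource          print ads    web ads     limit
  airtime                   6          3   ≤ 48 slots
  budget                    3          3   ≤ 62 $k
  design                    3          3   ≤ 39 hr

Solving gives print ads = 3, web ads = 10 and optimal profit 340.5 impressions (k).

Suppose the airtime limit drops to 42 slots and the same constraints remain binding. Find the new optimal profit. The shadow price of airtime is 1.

Δb = -6, so new z* = 340.5 + (1)·(-6) = 340.5 − 6 = 334.5.

334.5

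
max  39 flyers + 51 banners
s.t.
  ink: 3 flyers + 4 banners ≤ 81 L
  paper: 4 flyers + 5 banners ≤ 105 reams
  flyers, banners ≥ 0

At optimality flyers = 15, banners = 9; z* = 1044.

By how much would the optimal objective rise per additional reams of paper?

Check each constraint at x*: ink 81/81 (tight); paper 105/105 (tight).
From A_Bᵀ y = c: 3·y_ink + 4·y_paper = 39; 4·y_ink + 5·y_paper = 51.
→ y_ink = 9 and y_paper = 3.
Shadow price of paper = 3.

3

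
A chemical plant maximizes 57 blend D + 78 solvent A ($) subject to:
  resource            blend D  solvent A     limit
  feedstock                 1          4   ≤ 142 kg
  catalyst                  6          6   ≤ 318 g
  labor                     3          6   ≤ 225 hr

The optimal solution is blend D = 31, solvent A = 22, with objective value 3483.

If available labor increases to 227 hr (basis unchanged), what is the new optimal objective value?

3497

Binding: catalyst and labor. Non-binding: feedstock (23 unused).
By complementary slackness, y = 0 for the non-binding constraint.
The binding rows give the dual system: 6·y_catalyst + 3·y_labor = 57 and 6·y_catalyst + 6·y_labor = 78.
Solving: y_catalyst = 6, y_labor = 7.
Δz = y_labor·Δb = 7 × (2) = 14, so new z* = 3483 + 14 = 3497.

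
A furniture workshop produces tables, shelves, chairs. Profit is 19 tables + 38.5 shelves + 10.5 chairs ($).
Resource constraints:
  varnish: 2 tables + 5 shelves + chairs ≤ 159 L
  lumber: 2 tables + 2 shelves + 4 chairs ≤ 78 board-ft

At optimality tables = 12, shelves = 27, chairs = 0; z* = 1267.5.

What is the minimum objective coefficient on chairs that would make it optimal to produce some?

18.5

Check each constraint at x*: varnish 159/159 (tight); lumber 78/78 (tight).
From A_Bᵀ y = c: 2·y_varnish + 2·y_lumber = 19; 5·y_varnish + 2·y_lumber = 38.5.
Solving: y_varnish = 6.5, y_lumber = 3.
chairs enters the basis when its profit ≥ yᵀa₃ = 6.5·1 + 3·4 = 18.5.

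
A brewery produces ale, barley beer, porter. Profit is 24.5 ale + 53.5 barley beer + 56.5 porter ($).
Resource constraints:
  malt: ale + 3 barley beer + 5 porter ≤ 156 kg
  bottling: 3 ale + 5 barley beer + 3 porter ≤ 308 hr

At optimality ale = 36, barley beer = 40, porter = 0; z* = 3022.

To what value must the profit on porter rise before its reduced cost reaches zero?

62.5

Both malt and bottling are binding at x*.
Dual feasibility on the basic columns requires 1·y_malt + 3·y_bottling = 24.5, 3·y_malt + 5·y_bottling = 53.5.
This yields shadow prices y_malt = 9.5, y_bottling = 5.
porter enters the basis when its profit ≥ yᵀa₃ = 9.5·5 + 5·3 = 62.5.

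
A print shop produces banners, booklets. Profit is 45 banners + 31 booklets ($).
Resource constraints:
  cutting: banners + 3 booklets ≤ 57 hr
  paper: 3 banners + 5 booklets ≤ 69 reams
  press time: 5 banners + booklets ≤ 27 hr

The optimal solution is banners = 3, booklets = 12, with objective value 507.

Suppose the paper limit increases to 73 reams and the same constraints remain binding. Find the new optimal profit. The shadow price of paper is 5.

Δb = 4, so new z* = 507 + (5)·(4) = 507 + 20 = 527.

527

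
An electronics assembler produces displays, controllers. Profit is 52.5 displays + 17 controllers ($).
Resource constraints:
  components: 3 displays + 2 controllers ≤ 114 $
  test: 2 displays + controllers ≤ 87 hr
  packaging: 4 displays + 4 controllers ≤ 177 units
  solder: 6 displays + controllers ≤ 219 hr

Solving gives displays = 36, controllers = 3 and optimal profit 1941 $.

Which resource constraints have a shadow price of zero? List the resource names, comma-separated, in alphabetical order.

components: 114/114 (binding)
test: 75/87 (slack 12)
packaging: 156/177 (slack 21)
solder: 219/219 (binding)
By complementary slackness, a constraint with positive slack has shadow price 0 → packaging, test.

packaging, test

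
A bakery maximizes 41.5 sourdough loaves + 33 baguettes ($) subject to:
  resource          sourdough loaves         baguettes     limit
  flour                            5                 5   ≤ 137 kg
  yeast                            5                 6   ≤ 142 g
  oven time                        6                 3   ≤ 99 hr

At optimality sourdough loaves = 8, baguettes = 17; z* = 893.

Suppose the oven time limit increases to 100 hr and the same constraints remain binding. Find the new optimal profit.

897

Binding: yeast and oven time. Non-binding: flour (12 unused).
Slack constraints have shadow price 0 (complementary slackness).
The binding rows give the dual system: 5·y_yeast + 6·y_oven time = 41.5 and 6·y_yeast + 3·y_oven time = 33.
This yields shadow prices y_yeast = 3.5, y_oven time = 4.
Δz = y_oven time·Δb = 4 × (1) = 4, so new z* = 893 + 4 = 897.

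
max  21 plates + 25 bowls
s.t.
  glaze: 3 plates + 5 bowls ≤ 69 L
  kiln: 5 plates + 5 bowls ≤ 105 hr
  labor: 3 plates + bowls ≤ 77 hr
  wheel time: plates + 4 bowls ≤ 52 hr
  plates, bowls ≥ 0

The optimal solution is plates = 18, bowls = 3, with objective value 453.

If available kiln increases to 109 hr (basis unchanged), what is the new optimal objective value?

Check each constraint at x*: glaze 69/69 (tight); kiln 105/105 (tight); labor 57/77 (slack 20); wheel time 30/52 (slack 22).
Since labor, wheel time are not tight, their duals are 0.
From A_Bᵀ y = c: 3·y_glaze + 5·y_kiln = 21; 5·y_glaze + 5·y_kiln = 25.
Solving: y_glaze = 2, y_kiln = 3.
Δz = y_kiln·Δb = 3 × (4) = 12, so new z* = 453 + 12 = 465.

465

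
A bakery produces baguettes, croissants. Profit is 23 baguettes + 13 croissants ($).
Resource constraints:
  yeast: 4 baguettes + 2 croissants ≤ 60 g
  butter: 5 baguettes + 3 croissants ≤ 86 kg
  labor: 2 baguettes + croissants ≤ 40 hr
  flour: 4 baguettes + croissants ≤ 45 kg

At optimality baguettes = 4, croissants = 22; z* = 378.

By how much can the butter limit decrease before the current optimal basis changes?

3.5

Binding constraints: yeast, butter. The basis is B = [[4,2],[5,3]] with det 2.
Per unit decrease in butter, x* moves by d = (1, -2).
The basis stays optimal until flour becomes binding; allowable decrease = 3.5 kg.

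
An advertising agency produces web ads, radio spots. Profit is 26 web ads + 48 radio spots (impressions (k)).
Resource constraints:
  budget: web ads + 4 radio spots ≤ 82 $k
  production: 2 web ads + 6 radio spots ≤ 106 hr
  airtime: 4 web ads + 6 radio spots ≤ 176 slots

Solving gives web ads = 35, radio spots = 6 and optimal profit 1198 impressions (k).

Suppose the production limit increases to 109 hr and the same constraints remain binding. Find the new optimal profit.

1207

Binding: production and airtime. Non-binding: budget (23 unused).
By complementary slackness, y = 0 for the non-binding constraint.
Dual feasibility on the basic columns requires 2·y_production + 4·y_airtime = 26, 6·y_production + 6·y_airtime = 48.
→ y_production = 3 and y_airtime = 5.
Δz = y_production·Δb = 3 × (3) = 9, so new z* = 1198 + 9 = 1207.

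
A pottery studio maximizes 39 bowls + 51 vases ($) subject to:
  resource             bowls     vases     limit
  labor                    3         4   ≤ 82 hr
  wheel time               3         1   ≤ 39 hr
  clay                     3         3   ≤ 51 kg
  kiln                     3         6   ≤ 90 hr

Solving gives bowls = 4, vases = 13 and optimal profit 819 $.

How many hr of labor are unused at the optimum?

18

labor used = 3·4 + 4·13 = 64; slack = 82 − 64 = 18.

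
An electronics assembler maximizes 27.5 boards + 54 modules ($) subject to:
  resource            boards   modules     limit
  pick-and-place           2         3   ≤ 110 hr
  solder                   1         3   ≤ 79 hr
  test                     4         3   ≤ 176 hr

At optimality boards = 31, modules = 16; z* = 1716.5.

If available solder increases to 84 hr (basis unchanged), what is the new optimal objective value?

At the optimum: pick-and-place uses 110 of 110 (binding); solder uses 79 of 79 (binding); test uses 172 of 176 (slack = 4).
By complementary slackness, y = 0 for the non-binding constraint.
From A_Bᵀ y = c: 2·y_pick-and-place + 1·y_solder = 27.5; 3·y_pick-and-place + 3·y_solder = 54.
→ y_pick-and-place = 9.5 and y_solder = 8.5.
Δz = y_solder·Δb = 8.5 × (5) = 42.5, so new z* = 1716.5 + 42.5 = 1759.

1759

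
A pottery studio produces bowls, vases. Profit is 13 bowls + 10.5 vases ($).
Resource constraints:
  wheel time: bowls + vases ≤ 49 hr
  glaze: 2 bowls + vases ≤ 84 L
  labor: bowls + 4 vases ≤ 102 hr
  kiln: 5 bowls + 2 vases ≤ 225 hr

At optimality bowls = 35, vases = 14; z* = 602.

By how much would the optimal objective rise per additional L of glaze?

2.5

Check each constraint at x*: wheel time 49/49 (tight); glaze 84/84 (tight); labor 91/102 (slack 11); kiln 203/225 (slack 22).
By complementary slackness, y = 0 for the non-binding constraints.
From A_Bᵀ y = c: 1·y_wheel time + 2·y_glaze = 13; 1·y_wheel time + 1·y_glaze = 10.5.
→ y_wheel time = 8 and y_glaze = 2.5.
Shadow price of glaze = 2.5.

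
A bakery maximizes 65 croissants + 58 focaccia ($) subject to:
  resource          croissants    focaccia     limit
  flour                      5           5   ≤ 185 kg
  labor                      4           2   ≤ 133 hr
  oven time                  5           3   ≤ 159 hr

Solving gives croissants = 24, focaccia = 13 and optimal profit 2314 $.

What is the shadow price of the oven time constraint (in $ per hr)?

At the optimum: flour uses 185 of 185 (binding); labor uses 122 of 133 (slack = 11); oven time uses 159 of 159 (binding).
By complementary slackness, y = 0 for the non-binding constraint.
From A_Bᵀ y = c: 5·y_flour + 5·y_oven time = 65; 5·y_flour + 3·y_oven time = 58.
This yields shadow prices y_flour = 9.5, y_oven time = 3.5.
Shadow price of oven time = 3.5.

3.5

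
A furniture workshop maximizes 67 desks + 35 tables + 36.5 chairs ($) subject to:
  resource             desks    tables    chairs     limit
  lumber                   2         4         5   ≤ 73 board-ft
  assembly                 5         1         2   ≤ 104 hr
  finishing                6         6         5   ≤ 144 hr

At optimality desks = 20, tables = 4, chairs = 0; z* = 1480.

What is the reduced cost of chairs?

At the optimum: lumber uses 56 of 73 (slack = 17); assembly uses 104 of 104 (binding); finishing uses 144 of 144 (binding).
By complementary slackness, y = 0 for the non-binding constraint.
From A_Bᵀ y = c: 5·y_assembly + 6·y_finishing = 67; 1·y_assembly + 6·y_finishing = 35.
Solving: y_assembly = 8, y_finishing = 4.5.
Reduced cost of chairs: c₃ − yᵀa₃ = 36.5 − (8·2 + 4.5·5) = 36.5 − 38.5 = -2.

-2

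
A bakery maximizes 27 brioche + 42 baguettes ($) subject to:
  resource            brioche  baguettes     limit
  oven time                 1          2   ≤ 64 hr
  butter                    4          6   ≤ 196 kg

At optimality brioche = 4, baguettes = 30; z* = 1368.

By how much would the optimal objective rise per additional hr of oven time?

Check each constraint at x*: oven time 64/64 (tight); butter 196/196 (tight).
From A_Bᵀ y = c: 1·y_oven time + 4·y_butter = 27; 2·y_oven time + 6·y_butter = 42.
Solving: y_oven time = 3, y_butter = 6.
Shadow price of oven time = 3.

3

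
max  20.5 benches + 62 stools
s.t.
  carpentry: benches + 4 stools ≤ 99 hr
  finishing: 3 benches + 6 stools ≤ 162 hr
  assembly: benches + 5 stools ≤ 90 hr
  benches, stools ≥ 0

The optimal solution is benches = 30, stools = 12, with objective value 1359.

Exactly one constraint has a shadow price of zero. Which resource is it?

carpentry

carpentry: 78/99 (slack 21)
finishing: 162/162 (binding)
assembly: 90/90 (binding)
By complementary slackness, a constraint with positive slack has shadow price 0 → carpentry.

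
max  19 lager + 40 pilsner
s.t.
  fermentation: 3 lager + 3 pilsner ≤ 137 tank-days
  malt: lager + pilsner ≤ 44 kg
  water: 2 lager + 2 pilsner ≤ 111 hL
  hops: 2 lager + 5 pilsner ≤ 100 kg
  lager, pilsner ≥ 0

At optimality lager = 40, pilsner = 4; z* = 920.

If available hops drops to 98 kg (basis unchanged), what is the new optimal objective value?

906

At the optimum: fermentation uses 132 of 137 (slack = 5); malt uses 44 of 44 (binding); water uses 88 of 111 (slack = 23); hops uses 100 of 100 (binding).
By complementary slackness, y = 0 for the non-binding constraints.
The binding rows give the dual system: 1·y_malt + 2·y_hops = 19 and 1·y_malt + 5·y_hops = 40.
This yields shadow prices y_malt = 5, y_hops = 7.
Δz = y_hops·Δb = 7 × (-2) = -14, so new z* = 920 − 14 = 906.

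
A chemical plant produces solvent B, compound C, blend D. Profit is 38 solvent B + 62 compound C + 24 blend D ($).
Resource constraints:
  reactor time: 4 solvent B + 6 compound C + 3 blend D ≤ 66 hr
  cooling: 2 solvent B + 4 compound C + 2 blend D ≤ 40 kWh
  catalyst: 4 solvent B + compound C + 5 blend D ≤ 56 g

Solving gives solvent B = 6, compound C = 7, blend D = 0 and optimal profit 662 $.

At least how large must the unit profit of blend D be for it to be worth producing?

Check each constraint at x*: reactor time 66/66 (tight); cooling 40/40 (tight); catalyst 31/56 (slack 25).
By complementary slackness, y = 0 for the non-binding constraint.
The binding rows give the dual system: 4·y_reactor time + 2·y_cooling = 38 and 6·y_reactor time + 4·y_cooling = 62.
→ y_reactor time = 7 and y_cooling = 5.
blend D enters the basis when its profit ≥ yᵀa₃ = 7·3 + 5·2 = 31.

31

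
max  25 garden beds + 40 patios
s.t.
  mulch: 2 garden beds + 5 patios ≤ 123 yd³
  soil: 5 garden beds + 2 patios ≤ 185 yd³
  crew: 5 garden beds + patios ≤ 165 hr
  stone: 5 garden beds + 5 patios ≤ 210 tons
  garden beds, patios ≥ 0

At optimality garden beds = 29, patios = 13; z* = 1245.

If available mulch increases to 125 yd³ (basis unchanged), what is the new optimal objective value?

1255

At the optimum: mulch uses 123 of 123 (binding); soil uses 171 of 185 (slack = 14); crew uses 158 of 165 (slack = 7); stone uses 210 of 210 (binding).
Slack constraints have shadow price 0 (complementary slackness).
The binding rows give the dual system: 2·y_mulch + 5·y_stone = 25 and 5·y_mulch + 5·y_stone = 40.
This yields shadow prices y_mulch = 5, y_stone = 3.
Δz = y_mulch·Δb = 5 × (2) = 10, so new z* = 1245 + 10 = 1255.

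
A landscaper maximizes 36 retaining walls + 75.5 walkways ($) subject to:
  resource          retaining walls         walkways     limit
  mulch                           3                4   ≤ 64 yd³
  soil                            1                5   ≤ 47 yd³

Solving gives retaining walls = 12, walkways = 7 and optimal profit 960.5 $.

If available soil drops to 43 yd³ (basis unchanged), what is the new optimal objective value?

Both mulch and soil are binding at x*.
From A_Bᵀ y = c: 3·y_mulch + 1·y_soil = 36; 4·y_mulch + 5·y_soil = 75.5.
This yields shadow prices y_mulch = 9.5, y_soil = 7.5.
Δz = y_soil·Δb = 7.5 × (-4) = -30, so new z* = 960.5 − 30 = 930.5.

930.5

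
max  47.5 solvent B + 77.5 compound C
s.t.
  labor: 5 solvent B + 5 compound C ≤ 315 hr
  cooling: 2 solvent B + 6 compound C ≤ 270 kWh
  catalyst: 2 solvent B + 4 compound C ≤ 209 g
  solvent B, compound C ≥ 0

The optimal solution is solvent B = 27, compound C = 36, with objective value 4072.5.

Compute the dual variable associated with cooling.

Check each constraint at x*: labor 315/315 (tight); cooling 270/270 (tight); catalyst 198/209 (slack 11).
Since catalyst is not tight, its dual is 0.
Dual feasibility on the basic columns requires 5·y_labor + 2·y_cooling = 47.5, 5·y_labor + 6·y_cooling = 77.5.
→ y_labor = 6.5 and y_cooling = 7.5.
Shadow price of cooling = 7.5.

7.5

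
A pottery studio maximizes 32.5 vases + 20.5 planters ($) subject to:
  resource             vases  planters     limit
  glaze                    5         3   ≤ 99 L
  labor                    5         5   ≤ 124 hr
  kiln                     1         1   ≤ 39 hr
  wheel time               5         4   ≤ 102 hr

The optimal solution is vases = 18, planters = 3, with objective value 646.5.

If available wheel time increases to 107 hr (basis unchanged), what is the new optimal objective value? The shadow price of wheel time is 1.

Δb = 5, so new z* = 646.5 + (1)·(5) = 646.5 + 5 = 651.5.

651.5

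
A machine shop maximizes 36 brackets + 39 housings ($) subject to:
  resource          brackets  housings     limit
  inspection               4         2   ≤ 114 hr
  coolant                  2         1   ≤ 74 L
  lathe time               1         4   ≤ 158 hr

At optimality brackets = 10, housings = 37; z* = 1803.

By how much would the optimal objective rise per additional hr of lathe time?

6

Binding: inspection and lathe time. Non-binding: coolant (17 unused).
Since coolant is not tight, its dual is 0.
The binding rows give the dual system: 4·y_inspection + 1·y_lathe time = 36 and 2·y_inspection + 4·y_lathe time = 39.
→ y_inspection = 7.5 and y_lathe time = 6.
Shadow price of lathe time = 6.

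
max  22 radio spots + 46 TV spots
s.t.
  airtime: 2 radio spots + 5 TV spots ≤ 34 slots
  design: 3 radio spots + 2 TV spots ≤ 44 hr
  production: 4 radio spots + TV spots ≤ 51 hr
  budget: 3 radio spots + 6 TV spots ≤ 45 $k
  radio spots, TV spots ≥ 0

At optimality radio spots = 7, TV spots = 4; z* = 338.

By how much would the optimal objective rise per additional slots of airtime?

2

Check each constraint at x*: airtime 34/34 (tight); design 29/44 (slack 15); production 32/51 (slack 19); budget 45/45 (tight).
Slack constraints have shadow price 0 (complementary slackness).
The binding rows give the dual system: 2·y_airtime + 3·y_budget = 22 and 5·y_airtime + 6·y_budget = 46.
This yields shadow prices y_airtime = 2, y_budget = 6.
Shadow price of airtime = 2.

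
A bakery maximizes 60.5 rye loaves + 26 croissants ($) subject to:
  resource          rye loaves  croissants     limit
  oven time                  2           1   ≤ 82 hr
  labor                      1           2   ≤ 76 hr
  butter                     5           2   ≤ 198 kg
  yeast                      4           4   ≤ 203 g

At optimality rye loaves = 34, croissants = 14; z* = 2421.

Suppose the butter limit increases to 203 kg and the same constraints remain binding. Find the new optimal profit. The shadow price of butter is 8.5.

2463.5

Δb = 5, so new z* = 2421 + (8.5)·(5) = 2421 + 42.5 = 2463.5.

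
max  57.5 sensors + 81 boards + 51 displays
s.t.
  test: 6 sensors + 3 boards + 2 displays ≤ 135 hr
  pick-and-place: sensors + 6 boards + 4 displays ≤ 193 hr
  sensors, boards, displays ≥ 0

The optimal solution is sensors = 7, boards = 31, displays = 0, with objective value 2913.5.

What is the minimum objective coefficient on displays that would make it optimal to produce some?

54

At the optimum: test uses 135 of 135 (binding); pick-and-place uses 193 of 193 (binding).
From A_Bᵀ y = c: 6·y_test + 1·y_pick-and-place = 57.5; 3·y_test + 6·y_pick-and-place = 81.
Solving: y_test = 8, y_pick-and-place = 9.5.
displays enters the basis when its profit ≥ yᵀa₃ = 8·2 + 9.5·4 = 54.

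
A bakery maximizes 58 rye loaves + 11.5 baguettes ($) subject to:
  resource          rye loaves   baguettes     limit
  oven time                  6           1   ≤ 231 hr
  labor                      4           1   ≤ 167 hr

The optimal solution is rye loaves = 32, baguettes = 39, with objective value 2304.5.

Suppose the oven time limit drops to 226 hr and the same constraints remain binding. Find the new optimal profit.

2274.5

Both oven time and labor are binding at x*.
From A_Bᵀ y = c: 6·y_oven time + 4·y_labor = 58; 1·y_oven time + 1·y_labor = 11.5.
Solving: y_oven time = 6, y_labor = 5.5.
Δz = y_oven time·Δb = 6 × (-5) = -30, so new z* = 2304.5 − 30 = 2274.5.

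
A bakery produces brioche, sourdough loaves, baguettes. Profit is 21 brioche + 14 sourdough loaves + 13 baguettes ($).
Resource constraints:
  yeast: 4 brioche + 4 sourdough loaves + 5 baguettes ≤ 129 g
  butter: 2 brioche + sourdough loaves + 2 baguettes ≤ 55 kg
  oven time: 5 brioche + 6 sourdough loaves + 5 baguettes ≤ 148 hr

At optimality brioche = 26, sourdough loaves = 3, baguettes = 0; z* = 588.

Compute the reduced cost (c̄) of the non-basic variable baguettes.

-8

At the optimum: yeast uses 116 of 129 (slack = 13); butter uses 55 of 55 (binding); oven time uses 148 of 148 (binding).
Since yeast is not tight, its dual is 0.
Dual feasibility on the basic columns requires 2·y_butter + 5·y_oven time = 21, 1·y_butter + 6·y_oven time = 14.
→ y_butter = 8 and y_oven time = 1.
Reduced cost of baguettes: c₃ − yᵀa₃ = 13 − (8·2 + 1·5) = 13 − 21 = -8.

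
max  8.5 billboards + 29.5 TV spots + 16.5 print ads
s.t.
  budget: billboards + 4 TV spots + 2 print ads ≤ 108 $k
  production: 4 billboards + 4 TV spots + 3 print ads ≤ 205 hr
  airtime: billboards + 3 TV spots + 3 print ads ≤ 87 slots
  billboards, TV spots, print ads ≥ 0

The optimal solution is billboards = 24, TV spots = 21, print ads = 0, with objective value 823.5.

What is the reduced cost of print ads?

-5

Check each constraint at x*: budget 108/108 (tight); production 180/205 (slack 25); airtime 87/87 (tight).
Since production is not tight, its dual is 0.
The binding rows give the dual system: 1·y_budget + 1·y_airtime = 8.5 and 4·y_budget + 3·y_airtime = 29.5.
This yields shadow prices y_budget = 4, y_airtime = 4.5.
Reduced cost of print ads: c₃ − yᵀa₃ = 16.5 − (4·2 + 4.5·3) = 16.5 − 21.5 = -5.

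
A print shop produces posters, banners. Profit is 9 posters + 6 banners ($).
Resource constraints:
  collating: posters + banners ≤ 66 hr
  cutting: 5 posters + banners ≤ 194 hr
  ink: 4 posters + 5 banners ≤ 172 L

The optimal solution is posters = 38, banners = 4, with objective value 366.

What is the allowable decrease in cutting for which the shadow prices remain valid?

Binding constraints: cutting, ink. The basis is B = [[5,1],[4,5]] with det 21.
Per unit decrease in cutting, x* moves by d = (-0.2381, 0.1905).
The basis stays optimal until posters reaches 0; allowable decrease = 159.6 hr.

159.6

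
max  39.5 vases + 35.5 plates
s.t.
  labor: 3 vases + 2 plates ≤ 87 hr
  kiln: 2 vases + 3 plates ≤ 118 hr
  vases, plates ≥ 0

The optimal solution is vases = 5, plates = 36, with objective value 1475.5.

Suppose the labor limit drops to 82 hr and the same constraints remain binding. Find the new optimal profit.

Check each constraint at x*: labor 87/87 (tight); kiln 118/118 (tight).
From A_Bᵀ y = c: 3·y_labor + 2·y_kiln = 39.5; 2·y_labor + 3·y_kiln = 35.5.
Solving: y_labor = 9.5, y_kiln = 5.5.
Δz = y_labor·Δb = 9.5 × (-5) = -47.5, so new z* = 1475.5 − 47.5 = 1428.

1428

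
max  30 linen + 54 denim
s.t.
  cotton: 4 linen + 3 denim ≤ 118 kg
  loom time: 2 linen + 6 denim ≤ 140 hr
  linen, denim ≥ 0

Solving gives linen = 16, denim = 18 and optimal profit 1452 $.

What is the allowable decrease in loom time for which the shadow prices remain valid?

Binding constraints: cotton, loom time. The basis is B = [[4,3],[2,6]] with det 18.
Per unit decrease in loom time, x* moves by d = (0.1667, -0.2222).
The basis stays optimal until denim reaches 0; allowable decrease = 81 hr.

81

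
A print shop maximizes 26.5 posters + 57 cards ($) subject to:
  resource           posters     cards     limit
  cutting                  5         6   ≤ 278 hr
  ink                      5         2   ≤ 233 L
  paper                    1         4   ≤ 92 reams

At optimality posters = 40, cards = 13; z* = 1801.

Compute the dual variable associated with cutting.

Binding: cutting and paper. Non-binding: ink (7 unused).
By complementary slackness, y = 0 for the non-binding constraint.
From A_Bᵀ y = c: 5·y_cutting + 1·y_paper = 26.5; 6·y_cutting + 4·y_paper = 57.
This yields shadow prices y_cutting = 3.5, y_paper = 9.
Shadow price of cutting = 3.5.

3.5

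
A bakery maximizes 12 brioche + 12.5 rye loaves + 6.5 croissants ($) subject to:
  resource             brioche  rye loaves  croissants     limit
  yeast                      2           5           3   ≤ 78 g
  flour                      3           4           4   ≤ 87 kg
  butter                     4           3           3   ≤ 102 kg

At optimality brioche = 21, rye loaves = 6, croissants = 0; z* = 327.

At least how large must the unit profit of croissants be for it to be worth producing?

12.5

Check each constraint at x*: yeast 72/78 (slack 6); flour 87/87 (tight); butter 102/102 (tight).
By complementary slackness, y = 0 for the non-binding constraint.
The binding rows give the dual system: 3·y_flour + 4·y_butter = 12 and 4·y_flour + 3·y_butter = 12.5.
Solving: y_flour = 2, y_butter = 1.5.
croissants enters the basis when its profit ≥ yᵀa₃ = 2·4 + 1.5·3 = 12.5.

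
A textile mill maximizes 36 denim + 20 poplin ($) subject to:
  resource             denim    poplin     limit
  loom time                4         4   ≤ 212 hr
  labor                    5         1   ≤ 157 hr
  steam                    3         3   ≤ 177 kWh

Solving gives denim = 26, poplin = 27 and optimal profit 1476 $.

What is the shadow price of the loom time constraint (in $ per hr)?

Check each constraint at x*: loom time 212/212 (tight); labor 157/157 (tight); steam 159/177 (slack 18).
Since steam is not tight, its dual is 0.
The binding rows give the dual system: 4·y_loom time + 5·y_labor = 36 and 4·y_loom time + 1·y_labor = 20.
→ y_loom time = 4 and y_labor = 4.
Shadow price of loom time = 4.

4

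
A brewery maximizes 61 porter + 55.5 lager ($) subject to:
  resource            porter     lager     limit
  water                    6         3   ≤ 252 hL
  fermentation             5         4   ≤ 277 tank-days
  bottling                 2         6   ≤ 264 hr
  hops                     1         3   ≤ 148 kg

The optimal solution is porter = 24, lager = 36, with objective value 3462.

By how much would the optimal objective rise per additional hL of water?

8.5

At the optimum: water uses 252 of 252 (binding); fermentation uses 264 of 277 (slack = 13); bottling uses 264 of 264 (binding); hops uses 132 of 148 (slack = 16).
Since fermentation, hops are not tight, their duals are 0.
The binding rows give the dual system: 6·y_water + 2·y_bottling = 61 and 3·y_water + 6·y_bottling = 55.5.
Solving: y_water = 8.5, y_bottling = 5.
Shadow price of water = 8.5.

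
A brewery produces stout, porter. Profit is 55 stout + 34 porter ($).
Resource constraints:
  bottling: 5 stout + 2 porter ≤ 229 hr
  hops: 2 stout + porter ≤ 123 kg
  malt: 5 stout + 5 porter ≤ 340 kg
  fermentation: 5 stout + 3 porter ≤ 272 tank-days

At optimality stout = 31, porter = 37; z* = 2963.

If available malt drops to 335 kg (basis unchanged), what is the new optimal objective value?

2943

Check each constraint at x*: bottling 229/229 (tight); hops 99/123 (slack 24); malt 340/340 (tight); fermentation 266/272 (slack 6).
Since hops, fermentation are not tight, their duals are 0.
From A_Bᵀ y = c: 5·y_bottling + 5·y_malt = 55; 2·y_bottling + 5·y_malt = 34.
→ y_bottling = 7 and y_malt = 4.
Δz = y_malt·Δb = 4 × (-5) = -20, so new z* = 2963 − 20 = 2943.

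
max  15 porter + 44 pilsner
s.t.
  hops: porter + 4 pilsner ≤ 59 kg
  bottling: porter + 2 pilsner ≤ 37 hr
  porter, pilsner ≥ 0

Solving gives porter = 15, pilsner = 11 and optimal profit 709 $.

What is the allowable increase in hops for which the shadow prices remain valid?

15

Binding constraints: hops, bottling. The basis is B = [[1,4],[1,2]] with det -2.
Per unit increase in hops, x* moves by d = (-1, 0.5).
The basis stays optimal until porter reaches 0; allowable increase = 15 kg.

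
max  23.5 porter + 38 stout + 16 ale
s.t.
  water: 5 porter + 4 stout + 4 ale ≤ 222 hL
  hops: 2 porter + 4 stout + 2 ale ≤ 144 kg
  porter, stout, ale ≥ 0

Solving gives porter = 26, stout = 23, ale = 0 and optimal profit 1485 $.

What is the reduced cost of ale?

Both water and hops are binding at x*.
Dual feasibility on the basic columns requires 5·y_water + 2·y_hops = 23.5, 4·y_water + 4·y_hops = 38.
→ y_water = 1.5 and y_hops = 8.
Reduced cost of ale: c₃ − yᵀa₃ = 16 − (1.5·4 + 8·2) = 16 − 22 = -6.

-6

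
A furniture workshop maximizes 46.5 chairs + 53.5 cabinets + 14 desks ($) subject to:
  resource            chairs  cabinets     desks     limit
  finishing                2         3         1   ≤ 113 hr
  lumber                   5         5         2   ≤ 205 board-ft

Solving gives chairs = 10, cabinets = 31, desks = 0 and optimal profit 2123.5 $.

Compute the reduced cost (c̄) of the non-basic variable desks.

-6

Both finishing and lumber are binding at x*.
From A_Bᵀ y = c: 2·y_finishing + 5·y_lumber = 46.5; 3·y_finishing + 5·y_lumber = 53.5.
→ y_finishing = 7 and y_lumber = 6.5.
Reduced cost of desks: c₃ − yᵀa₃ = 14 − (7·1 + 6.5·2) = 14 − 20 = -6.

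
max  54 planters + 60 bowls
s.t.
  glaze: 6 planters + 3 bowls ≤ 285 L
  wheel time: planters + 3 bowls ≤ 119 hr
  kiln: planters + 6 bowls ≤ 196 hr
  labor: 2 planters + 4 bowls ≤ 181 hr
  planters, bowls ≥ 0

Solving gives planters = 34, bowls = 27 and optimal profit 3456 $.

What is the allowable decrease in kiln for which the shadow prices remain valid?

Binding constraints: glaze, kiln. The basis is B = [[6,3],[1,6]] with det 33.
Per unit decrease in kiln, x* moves by d = (0.0909, -0.1818).
The basis stays optimal until bowls reaches 0; allowable decrease = 148.5 hr.

148.5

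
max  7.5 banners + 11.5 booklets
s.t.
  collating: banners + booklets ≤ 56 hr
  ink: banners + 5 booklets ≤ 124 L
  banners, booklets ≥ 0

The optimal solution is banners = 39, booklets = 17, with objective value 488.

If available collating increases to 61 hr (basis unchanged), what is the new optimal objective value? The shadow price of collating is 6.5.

Δb = 5, so new z* = 488 + (6.5)·(5) = 488 + 32.5 = 520.5.

520.5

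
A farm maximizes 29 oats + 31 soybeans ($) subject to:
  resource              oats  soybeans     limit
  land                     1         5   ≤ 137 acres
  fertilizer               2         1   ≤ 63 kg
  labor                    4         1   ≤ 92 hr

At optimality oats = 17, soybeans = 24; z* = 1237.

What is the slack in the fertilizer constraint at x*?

fertilizer used = 2·17 + 1·24 = 58; slack = 63 − 58 = 5.

5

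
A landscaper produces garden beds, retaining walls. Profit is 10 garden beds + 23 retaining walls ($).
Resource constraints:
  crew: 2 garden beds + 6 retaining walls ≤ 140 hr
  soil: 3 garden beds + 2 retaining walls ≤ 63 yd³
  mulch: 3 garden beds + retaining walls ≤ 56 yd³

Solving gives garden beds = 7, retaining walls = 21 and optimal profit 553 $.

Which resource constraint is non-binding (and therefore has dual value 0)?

crew: 140/140 (binding)
soil: 63/63 (binding)
mulch: 42/56 (slack 14)
By complementary slackness, a constraint with positive slack has shadow price 0 → mulch.

mulch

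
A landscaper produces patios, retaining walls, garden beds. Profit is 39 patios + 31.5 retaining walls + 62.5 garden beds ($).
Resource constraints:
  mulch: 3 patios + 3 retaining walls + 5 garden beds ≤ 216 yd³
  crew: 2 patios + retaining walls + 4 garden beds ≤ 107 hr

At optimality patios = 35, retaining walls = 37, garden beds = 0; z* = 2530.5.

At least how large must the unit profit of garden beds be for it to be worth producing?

At the optimum: mulch uses 216 of 216 (binding); crew uses 107 of 107 (binding).
Dual feasibility on the basic columns requires 3·y_mulch + 2·y_crew = 39, 3·y_mulch + 1·y_crew = 31.5.
→ y_mulch = 8 and y_crew = 7.5.
garden beds enters the basis when its profit ≥ yᵀa₃ = 8·5 + 7.5·4 = 70.

70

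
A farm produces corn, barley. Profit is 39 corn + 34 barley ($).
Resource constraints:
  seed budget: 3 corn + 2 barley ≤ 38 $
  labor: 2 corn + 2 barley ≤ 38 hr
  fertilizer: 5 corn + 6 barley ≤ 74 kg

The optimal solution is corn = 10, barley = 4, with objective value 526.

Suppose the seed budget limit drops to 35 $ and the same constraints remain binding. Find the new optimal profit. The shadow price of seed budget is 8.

Δb = -3, so new z* = 526 + (8)·(-3) = 526 − 24 = 502.

502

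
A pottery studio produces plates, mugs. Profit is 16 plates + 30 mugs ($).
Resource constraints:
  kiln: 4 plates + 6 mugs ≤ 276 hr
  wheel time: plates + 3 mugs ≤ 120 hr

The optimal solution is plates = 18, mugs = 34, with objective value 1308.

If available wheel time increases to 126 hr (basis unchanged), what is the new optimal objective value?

1332

Both kiln and wheel time are binding at x*.
The binding rows give the dual system: 4·y_kiln + 1·y_wheel time = 16 and 6·y_kiln + 3·y_wheel time = 30.
→ y_kiln = 3 and y_wheel time = 4.
Δz = y_wheel time·Δb = 4 × (6) = 24, so new z* = 1308 + 24 = 1332.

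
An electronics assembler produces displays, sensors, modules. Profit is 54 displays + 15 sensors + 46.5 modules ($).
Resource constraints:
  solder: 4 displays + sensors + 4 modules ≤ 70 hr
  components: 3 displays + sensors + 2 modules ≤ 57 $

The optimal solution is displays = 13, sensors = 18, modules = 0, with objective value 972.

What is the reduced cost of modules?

-1.5

Check each constraint at x*: solder 70/70 (tight); components 57/57 (tight).
The binding rows give the dual system: 4·y_solder + 3·y_components = 54 and 1·y_solder + 1·y_components = 15.
This yields shadow prices y_solder = 9, y_components = 6.
Reduced cost of modules: c₃ − yᵀa₃ = 46.5 − (9·4 + 6·2) = 46.5 − 48 = -1.5.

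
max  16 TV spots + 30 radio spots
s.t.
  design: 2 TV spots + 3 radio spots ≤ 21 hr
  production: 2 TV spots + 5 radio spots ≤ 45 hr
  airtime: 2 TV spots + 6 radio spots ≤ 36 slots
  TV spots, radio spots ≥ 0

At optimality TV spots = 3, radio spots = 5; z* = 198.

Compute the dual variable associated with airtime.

Check each constraint at x*: design 21/21 (tight); production 31/45 (slack 14); airtime 36/36 (tight).
Slack constraints have shadow price 0 (complementary slackness).
Dual feasibility on the basic columns requires 2·y_design + 2·y_airtime = 16, 3·y_design + 6·y_airtime = 30.
This yields shadow prices y_design = 6, y_airtime = 2.
Shadow price of airtime = 2.

2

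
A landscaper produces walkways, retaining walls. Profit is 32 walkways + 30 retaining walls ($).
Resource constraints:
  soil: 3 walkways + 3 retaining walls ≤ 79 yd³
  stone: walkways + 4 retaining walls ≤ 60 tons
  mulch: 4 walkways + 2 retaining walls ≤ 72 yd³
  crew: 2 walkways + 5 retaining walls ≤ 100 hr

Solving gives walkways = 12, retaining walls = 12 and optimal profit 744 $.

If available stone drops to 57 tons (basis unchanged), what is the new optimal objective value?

732

Check each constraint at x*: soil 72/79 (slack 7); stone 60/60 (tight); mulch 72/72 (tight); crew 84/100 (slack 16).
Since soil, crew are not tight, their duals are 0.
The binding rows give the dual system: 1·y_stone + 4·y_mulch = 32 and 4·y_stone + 2·y_mulch = 30.
Solving: y_stone = 4, y_mulch = 7.
Δz = y_stone·Δb = 4 × (-3) = -12, so new z* = 744 − 12 = 732.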